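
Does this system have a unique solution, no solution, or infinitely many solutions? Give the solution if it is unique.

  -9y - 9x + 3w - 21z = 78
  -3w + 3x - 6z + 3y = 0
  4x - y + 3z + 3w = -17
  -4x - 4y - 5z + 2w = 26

infinitely many solutions

Row-reduce:
R1 ← R1 / (-9).
R2 ← R2 − 3·R1.
R3 ← R3 − 4·R1.
R4 ← R4 + 4·R1.
Swap R2 and R3.
R2 ← R2 / (-5).
R1 ← R1 − 1·R2.
R3 ← R3 / (-13).
R1 ← R1 − 16/15·R3.
R2 ← R2 − 19/15·R3.
R4 ← R4 − 13/3·R3.
Rank is 3 with 4 unknowns, leaving w free.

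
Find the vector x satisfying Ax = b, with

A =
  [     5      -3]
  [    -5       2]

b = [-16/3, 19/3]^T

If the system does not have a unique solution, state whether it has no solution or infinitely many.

Row-reduce the augmented matrix:
R1 ← R1 / (5).
R2 ← R2 + 5·R1.
R2 ← R2 / (-1).
R1 ← R1 + 3/5·R2.
Reading off the reduced rows gives x_1 = -5/3, x_2 = -1.

x_1 = -5/3, x_2 = -1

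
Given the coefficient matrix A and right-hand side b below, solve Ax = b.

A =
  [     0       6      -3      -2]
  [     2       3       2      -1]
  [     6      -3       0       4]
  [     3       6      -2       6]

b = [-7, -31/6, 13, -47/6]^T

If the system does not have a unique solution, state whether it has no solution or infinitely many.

x_1 = 3/2, x_2 = -2, x_3 = -4/3, x_4 = -1/2

Row-reduce the augmented matrix:
Swap R1 and R2.
R1 ← R1 / (2).
R3 ← R3 − 6·R1.
R4 ← R4 − 3·R1.
R2 ← R2 / (6).
R1 ← R1 − 3/2·R2.
R3 ← R3 + 12·R2.
R4 ← R4 − 3/2·R2.
R3 ← R3 / (-12).
R1 ← R1 − 7/4·R3.
R2 ← R2 + 1/2·R3.
R4 ← R4 + 17/4·R3.
R4 ← R4 / (111/16).
R1 ← R1 − 7/16·R4.
R2 ← R2 + 11/24·R4.
R3 ← R3 + 1/4·R4.
Reading off the reduced rows gives x_1 = 3/2, x_2 = -2, x_3 = -4/3, x_4 = -1/2.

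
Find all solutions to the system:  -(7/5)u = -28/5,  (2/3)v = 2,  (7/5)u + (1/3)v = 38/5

Row-reduce:
R1 ← R1 / (-7/5).
R3 ← R3 − 7/5·R1.
R2 ← R2 / (2/3).
R3 ← R3 − 1/3·R2.
Row 3 reduces to 0 = 1, a contradiction. The system is inconsistent.

no solution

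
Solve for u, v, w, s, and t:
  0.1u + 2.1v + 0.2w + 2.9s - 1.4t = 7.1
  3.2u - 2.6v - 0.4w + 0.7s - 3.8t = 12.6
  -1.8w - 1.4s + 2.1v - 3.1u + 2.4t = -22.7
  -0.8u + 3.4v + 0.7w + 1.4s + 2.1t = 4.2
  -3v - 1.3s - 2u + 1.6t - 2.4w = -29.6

Row-reduce the augmented matrix:
R1 ← R1 / (1/10).
R2 ← R2 − 16/5·R1.
R3 ← R3 + 31/10·R1.
R4 ← R4 + 4/5·R1.
R5 ← R5 + 2·R1.
R2 ← R2 / (-349/5).
R1 ← R1 − 21·R2.
R3 ← R3 − 336/5·R2.
R4 ← R4 − 101/5·R2.
R5 ← R5 − 39·R2.
R3 ← R3 / (-3746/1745).
R1 ← R1 + 16/349·R3.
R2 ← R2 − 34/349·R3.
R4 ← R4 − 1159/3490·R3.
R5 ← R5 + 3838/1745·R3.
R4 ← R4 / (-155817/74920).
R1 ← R1 − 4849/3746·R4.
R2 ← R2 − 2457/1873·R4.
R3 ← R3 − 591/7492·R4.
R5 ← R5 − 101397/18730·R4.
R5 ← R5 / (1209179/259695).
R1 ← R1 + 9046/155817·R5.
R2 ← R2 − 5416/5771·R5.
R3 ← R3 − 41933/51939·R5.
R4 ← R4 + 189478/155817·R5.
Reading off the reduced rows gives u = 5, v = 2, w = 5, s = 0, t = -1.

u = 5, v = 2, w = 5, s = 0, t = -1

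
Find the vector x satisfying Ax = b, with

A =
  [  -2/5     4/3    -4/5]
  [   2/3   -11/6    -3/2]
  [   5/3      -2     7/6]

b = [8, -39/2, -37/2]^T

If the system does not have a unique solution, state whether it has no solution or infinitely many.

x_1 = -6, x_2 = 6, x_3 = 3

Row-reduce the augmented matrix:
R1 ← R1 / (-2/5).
R2 ← R2 − 2/3·R1.
R3 ← R3 − 5/3·R1.
R2 ← R2 / (7/18).
R1 ← R1 + 10/3·R2.
R3 ← R3 − 32/9·R2.
R3 ← R3 / (997/42).
R1 ← R1 + 156/7·R3.
R2 ← R2 + 51/7·R3.
Reading off the reduced rows gives x_1 = -6, x_2 = 6, x_3 = 3.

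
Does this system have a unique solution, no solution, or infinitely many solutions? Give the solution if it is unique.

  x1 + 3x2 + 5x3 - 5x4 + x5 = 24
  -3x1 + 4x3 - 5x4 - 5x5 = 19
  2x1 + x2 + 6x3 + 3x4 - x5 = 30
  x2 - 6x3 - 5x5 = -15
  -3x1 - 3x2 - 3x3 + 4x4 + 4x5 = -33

x1 = 4, x2 = -1, x3 = 4, x4 = -1, x5 = -2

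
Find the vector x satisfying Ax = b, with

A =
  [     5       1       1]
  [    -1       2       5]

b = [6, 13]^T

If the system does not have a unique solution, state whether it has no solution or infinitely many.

infinitely many solutions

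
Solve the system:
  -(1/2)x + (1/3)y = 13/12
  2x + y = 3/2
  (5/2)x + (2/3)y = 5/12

x = -1/2, y = 5/2

Row-reduce the augmented matrix:
R1 ← R1 / (-1/2).
R2 ← R2 − 2·R1.
R3 ← R3 − 5/2·R1.
R2 ← R2 / (7/3).
R1 ← R1 + 2/3·R2.
R3 ← R3 − 7/3·R2.
R3 reduces to 0 = 0, so the extra equation is consistent.
Reading off the reduced rows gives x = -1/2, y = 5/2.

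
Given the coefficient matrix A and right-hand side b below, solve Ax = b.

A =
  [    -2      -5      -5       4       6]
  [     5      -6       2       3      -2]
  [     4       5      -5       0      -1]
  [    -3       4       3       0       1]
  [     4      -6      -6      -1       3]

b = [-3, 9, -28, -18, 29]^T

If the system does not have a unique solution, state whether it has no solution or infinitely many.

Row-reduce the augmented matrix:
R1 ← R1 / (-2).
R2 ← R2 − 5·R1.
R3 ← R3 − 4·R1.
R4 ← R4 + 3·R1.
R5 ← R5 − 4·R1.
R2 ← R2 / (-37/2).
R1 ← R1 − 5/2·R2.
R3 ← R3 + 5·R2.
R4 ← R4 − 23/2·R2.
R5 ← R5 + 16·R2.
R3 ← R3 / (-450/37).
R1 ← R1 − 40/37·R3.
R2 ← R2 − 21/37·R3.
R4 ← R4 − 147/37·R3.
R5 ← R5 + 256/37·R3.
R4 ← R4 / (266/75).
R1 ← R1 − 7/45·R4.
R2 ← R2 + 37/75·R4.
R3 ← R3 + 83/225·R4.
R5 ← R5 + 1529/225·R4.
R5 ← R5 / (6925/1596).
R1 ← R1 + 157/228·R5.
R2 ← R2 + 1/532·R5.
R3 ← R3 + 563/1596·R5.
R4 ← R4 − 379/532·R5.
Reading off the reduced rows gives x_1 = -1, x_2 = -5, x_3 = 0, x_4 = -6, x_5 = -1.

x_1 = -1, x_2 = -5, x_3 = 0, x_4 = -6, x_5 = -1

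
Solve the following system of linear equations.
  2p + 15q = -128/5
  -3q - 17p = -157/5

p = 11/5, q = -2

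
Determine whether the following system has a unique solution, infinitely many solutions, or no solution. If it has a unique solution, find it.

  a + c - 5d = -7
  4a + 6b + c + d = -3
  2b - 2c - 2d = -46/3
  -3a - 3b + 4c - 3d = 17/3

a = 2, b = -8/3, c = 8/3, d = 7/3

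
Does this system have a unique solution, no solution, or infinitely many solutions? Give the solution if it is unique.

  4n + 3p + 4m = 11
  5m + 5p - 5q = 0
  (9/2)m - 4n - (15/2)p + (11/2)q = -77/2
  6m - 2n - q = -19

Row-reduce:
R1 ← R1 / (4).
R2 ← R2 − 5·R1.
R3 ← R3 − 9/2·R1.
R4 ← R4 − 6·R1.
R2 ← R2 / (-5).
R1 ← R1 − 1·R2.
R3 ← R3 + 17/2·R2.
R4 ← R4 + 8·R2.
R3 ← R3 / (-13).
R1 ← R1 − 1·R3.
R2 ← R2 + 1/4·R3.
R4 ← R4 + 13/2·R3.
Row 4 reduces to 0 = 1/4, a contradiction. The system is inconsistent.

no solution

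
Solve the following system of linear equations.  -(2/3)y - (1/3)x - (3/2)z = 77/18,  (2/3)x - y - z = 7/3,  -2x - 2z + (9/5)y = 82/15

x = -1, y = -2/3, z = -7/3

Row-reduce the augmented matrix:
R1 ← R1 / (-1/3).
R2 ← R2 − 2/3·R1.
R3 ← R3 + 2·R1.
R2 ← R2 / (-7/3).
R1 ← R1 − 2·R2.
R3 ← R3 − 29/5·R2.
R3 ← R3 / (-103/35).
R1 ← R1 − 15/14·R3.
R2 ← R2 − 12/7·R3.
Reading off the reduced rows gives x = -1, y = -2/3, z = -7/3.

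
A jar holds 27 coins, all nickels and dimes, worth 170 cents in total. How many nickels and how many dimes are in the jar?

Let n = nickels, d = dimes.
  n + d = 27
  5n + 10d = 170
Row-reduce the augmented matrix:
R2 ← R2 − 5·R1.
R2 ← R2 / (5).
R1 ← R1 − 1·R2.
Reading off the reduced rows gives n = 20, d = 7.

nickels: 20, dimes: 7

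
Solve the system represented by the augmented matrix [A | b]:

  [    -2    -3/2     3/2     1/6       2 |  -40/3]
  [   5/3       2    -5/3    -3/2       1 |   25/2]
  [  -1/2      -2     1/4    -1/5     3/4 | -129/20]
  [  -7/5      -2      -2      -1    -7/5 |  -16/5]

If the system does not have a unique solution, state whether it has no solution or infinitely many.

infinitely many solutions

Row-reduce:
R1 ← R1 / (-2).
R2 ← R2 − 5/3·R1.
R3 ← R3 + 1/2·R1.
R4 ← R4 + 7/5·R1.
R2 ← R2 / (3/4).
R1 ← R1 − 3/4·R2.
R3 ← R3 + 13/8·R2.
R4 ← R4 + 19/20·R2.
R3 ← R3 / (-37/36).
R1 ← R1 + 1/3·R3.
R2 ← R2 + 5/9·R3.
R4 ← R4 + 161/45·R3.
R4 ← R4 / (15293/1850).
R1 ← R1 − 2567/1110·R4.
R2 ← R2 + 10/111·R4.
R3 ← R3 − 1723/555·R4.
Rank is 4 with 5 unknowns, leaving x_5 free.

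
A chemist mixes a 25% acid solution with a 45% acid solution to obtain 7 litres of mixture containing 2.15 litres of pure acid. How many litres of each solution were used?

litres of solution A: 5, litres of solution B: 2

Let a = litres of solution A, b = litres of solution B.
  a + b = 7
  (1/4)a + (9/20)b = 43/20
From equation 1: a = 7 − b.
Substitute into equation 2 and solve: b = 2.
Then a = 5.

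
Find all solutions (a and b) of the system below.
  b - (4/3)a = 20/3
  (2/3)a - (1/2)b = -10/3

Row-reduce:
R1 ← R1 / (-4/3).
R2 ← R2 − 2/3·R1.
Rank is 1 with 2 unknowns, leaving b free.

infinitely many solutions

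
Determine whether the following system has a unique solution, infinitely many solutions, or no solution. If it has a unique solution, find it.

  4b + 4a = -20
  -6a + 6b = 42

a = -6, b = 1

Row-reduce the augmented matrix:
R1 ← R1 / (4).
R2 ← R2 + 6·R1.
R2 ← R2 / (12).
R1 ← R1 − 1·R2.
Reading off the reduced rows gives a = -6, b = 1.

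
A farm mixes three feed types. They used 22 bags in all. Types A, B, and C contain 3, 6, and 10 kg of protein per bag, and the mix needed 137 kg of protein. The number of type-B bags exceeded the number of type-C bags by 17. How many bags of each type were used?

Let a = type-A bags, b = type-B bags, c = type-C bags.
  a + b + c = 22
  3a + 10c + 6b = 137
  b - c = 17
Row-reduce the augmented matrix:
R2 ← R2 − 3·R1.
R2 ← R2 / (3).
R1 ← R1 − 1·R2.
R3 ← R3 − 1·R2.
R3 ← R3 / (-10/3).
R1 ← R1 + 4/3·R3.
R2 ← R2 − 7/3·R3.
Reading off the reduced rows gives a = 1, b = 19, c = 2.

type-A bags: 1, type-B bags: 19, type-C bags: 2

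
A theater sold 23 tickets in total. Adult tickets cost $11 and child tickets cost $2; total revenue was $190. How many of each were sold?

Let a = adult tickets, c = child tickets.
  a + c = 23
  11a + 2c = 190
Row-reduce the augmented matrix:
R2 ← R2 − 11·R1.
R2 ← R2 / (-9).
R1 ← R1 − 1·R2.
Reading off the reduced rows gives a = 16, c = 7.

adult tickets: 16, child tickets: 7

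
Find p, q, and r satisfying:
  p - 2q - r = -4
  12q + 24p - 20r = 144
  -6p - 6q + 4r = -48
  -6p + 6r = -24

Row-reduce the augmented matrix:
R2 ← R2 − 24·R1.
R3 ← R3 + 6·R1.
R4 ← R4 + 6·R1.
R2 ← R2 / (60).
R1 ← R1 + 2·R2.
R3 ← R3 + 18·R2.
R4 ← R4 + 12·R2.
R3 ← R3 / (-4/5).
R1 ← R1 + 13/15·R3.
R2 ← R2 − 1/15·R3.
R4 ← R4 − 4/5·R3.
R4 reduces to 0 = 0, so the extra equation is consistent.
Reading off the reduced rows gives p = 4, q = 4, r = 0.

p = 4, q = 4, r = 0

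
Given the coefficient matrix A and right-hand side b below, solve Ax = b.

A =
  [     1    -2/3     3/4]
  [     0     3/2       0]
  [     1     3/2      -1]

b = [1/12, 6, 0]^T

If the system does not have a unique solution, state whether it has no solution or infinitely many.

Row-reduce the augmented matrix:
R3 ← R3 − 1·R1.
R2 ← R2 / (3/2).
R1 ← R1 + 2/3·R2.
R3 ← R3 − 13/6·R2.
R3 ← R3 / (-7/4).
R1 ← R1 − 3/4·R3.
Reading off the reduced rows gives x_1 = -1, x_2 = 4, x_3 = 5.

x_1 = -1, x_2 = 4, x_3 = 5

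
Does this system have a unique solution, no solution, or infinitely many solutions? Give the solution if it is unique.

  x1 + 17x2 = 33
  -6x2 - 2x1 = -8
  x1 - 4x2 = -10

no solution

Row-reduce:
R2 ← R2 + 2·R1.
R3 ← R3 − 1·R1.
R2 ← R2 / (28).
R1 ← R1 − 17·R2.
R3 ← R3 + 21·R2.
Row 3 reduces to 0 = 1/2, a contradiction. The system is inconsistent.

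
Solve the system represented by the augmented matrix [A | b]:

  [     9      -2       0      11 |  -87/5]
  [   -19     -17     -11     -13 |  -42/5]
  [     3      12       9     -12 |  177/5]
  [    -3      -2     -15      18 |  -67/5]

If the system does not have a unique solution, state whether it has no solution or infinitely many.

x_1 = 1, x_2 = 11/5, x_3 = -2, x_4 = -2

Row-reduce the augmented matrix:
R1 ← R1 / (9).
R2 ← R2 + 19·R1.
R3 ← R3 − 3·R1.
R4 ← R4 + 3·R1.
R2 ← R2 / (-191/9).
R1 ← R1 + 2/9·R2.
R3 ← R3 − 38/3·R2.
R4 ← R4 + 8/3·R2.
R3 ← R3 / (465/191).
R1 ← R1 − 22/191·R3.
R2 ← R2 − 99/191·R3.
R4 ← R4 + 2601/191·R3.
R4 ← R4 / (-5134/155).
R1 ← R1 − 243/155·R4.
R2 ← R2 − 241/155·R4.
R3 ← R3 + 609/155·R4.
Reading off the reduced rows gives x_1 = 1, x_2 = 11/5, x_3 = -2, x_4 = -2.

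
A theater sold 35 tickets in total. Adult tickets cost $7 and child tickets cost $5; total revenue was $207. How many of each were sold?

Let a = adult tickets, c = child tickets.
  a + c = 35
  5c + 7a = 207
Row-reduce the augmented matrix:
R2 ← R2 − 7·R1.
R2 ← R2 / (-2).
R1 ← R1 − 1·R2.
Reading off the reduced rows gives a = 16, c = 19.

adult tickets: 16, child tickets: 19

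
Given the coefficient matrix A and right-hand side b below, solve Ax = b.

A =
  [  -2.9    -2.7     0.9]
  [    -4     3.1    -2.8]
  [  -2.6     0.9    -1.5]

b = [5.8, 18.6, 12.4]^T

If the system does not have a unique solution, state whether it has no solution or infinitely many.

Row-reduce the augmented matrix:
R1 ← R1 / (-29/10).
R2 ← R2 + 4·R1.
R3 ← R3 + 13/5·R1.
R2 ← R2 / (1979/290).
R1 ← R1 − 27/29·R2.
R3 ← R3 − 963/290·R2.
R3 ← R3 / (-1347/3958).
R1 ← R1 − 477/1979·R3.
R2 ← R2 + 1172/1979·R3.
Reading off the reduced rows gives x_1 = -2, x_2 = -2, x_3 = -6.

x_1 = -2, x_2 = -2, x_3 = -6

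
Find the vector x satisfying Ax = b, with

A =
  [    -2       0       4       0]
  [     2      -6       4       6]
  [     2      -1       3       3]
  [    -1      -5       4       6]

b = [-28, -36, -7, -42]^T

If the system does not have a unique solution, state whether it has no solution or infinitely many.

x_1 = 4, x_2 = 6, x_3 = -5, x_4 = 2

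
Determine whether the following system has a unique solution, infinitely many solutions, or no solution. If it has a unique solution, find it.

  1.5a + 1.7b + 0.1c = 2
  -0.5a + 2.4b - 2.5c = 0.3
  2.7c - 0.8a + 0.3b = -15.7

a = 5, b = -3, c = -4

Row-reduce the augmented matrix:
R1 ← R1 / (3/2).
R2 ← R2 + 1/2·R1.
R3 ← R3 + 4/5·R1.
R2 ← R2 / (89/30).
R1 ← R1 − 17/15·R2.
R3 ← R3 − 181/150·R2.
R3 ← R3 / (16717/4450).
R1 ← R1 − 449/445·R3.
R2 ← R2 + 74/89·R3.
Reading off the reduced rows gives a = 5, b = -3, c = -4.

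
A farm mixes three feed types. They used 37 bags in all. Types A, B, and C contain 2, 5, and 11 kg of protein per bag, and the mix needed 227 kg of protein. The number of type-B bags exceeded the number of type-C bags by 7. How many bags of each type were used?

type-A bags: 8, type-B bags: 18, type-C bags: 11

Let a = type-A bags, b = type-B bags, c = type-C bags.
  a + b + c = 37
  2a + 5b + 11c = 227
  b - c = 7
Row-reduce the augmented matrix:
R2 ← R2 − 2·R1.
R2 ← R2 / (3).
R1 ← R1 − 1·R2.
R3 ← R3 − 1·R2.
R3 ← R3 / (-4).
R1 ← R1 + 2·R3.
R2 ← R2 − 3·R3.
Reading off the reduced rows gives a = 8, b = 18, c = 11.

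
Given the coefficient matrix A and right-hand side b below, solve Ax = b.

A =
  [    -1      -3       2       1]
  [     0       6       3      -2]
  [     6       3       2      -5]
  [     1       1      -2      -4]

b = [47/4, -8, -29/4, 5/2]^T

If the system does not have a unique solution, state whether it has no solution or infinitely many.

Row-reduce the augmented matrix:
R1 ← R1 / (-1).
R3 ← R3 − 6·R1.
R4 ← R4 − 1·R1.
R2 ← R2 / (6).
R1 ← R1 − 3·R2.
R3 ← R3 + 15·R2.
R4 ← R4 + 2·R2.
R3 ← R3 / (43/2).
R1 ← R1 + 7/2·R3.
R2 ← R2 − 1/2·R3.
R4 ← R4 − 1·R3.
R4 ← R4 / (-449/129).
R1 ← R1 + 28/43·R4.
R2 ← R2 + 31/129·R4.
R3 ← R3 + 8/43·R4.
Reading off the reduced rows gives x_1 = -5/2, x_2 = -3, x_3 = 3/2, x_4 = -11/4.

x_1 = -5/2, x_2 = -3, x_3 = 3/2, x_4 = -11/4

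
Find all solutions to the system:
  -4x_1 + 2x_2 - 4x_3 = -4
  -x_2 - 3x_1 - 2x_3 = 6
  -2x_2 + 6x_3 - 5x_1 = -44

Row-reduce the augmented matrix:
R1 ← R1 / (-4).
R2 ← R2 + 3·R1.
R3 ← R3 + 5·R1.
R2 ← R2 / (-5/2).
R1 ← R1 + 1/2·R2.
R3 ← R3 + 9/2·R2.
R3 ← R3 / (46/5).
R1 ← R1 − 4/5·R3.
R2 ← R2 + 2/5·R3.
Reading off the reduced rows gives x_1 = 4, x_2 = -6, x_3 = -6.

x_1 = 4, x_2 = -6, x_3 = -6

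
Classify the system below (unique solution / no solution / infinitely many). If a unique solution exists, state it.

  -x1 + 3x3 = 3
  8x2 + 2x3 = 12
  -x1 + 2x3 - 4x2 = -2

Row-reduce:
R1 ← R1 / (-1).
R3 ← R3 + 1·R1.
R2 ← R2 / (8).
R3 ← R3 + 4·R2.
Row 3 reduces to 0 = 1, a contradiction. The system is inconsistent.

no solution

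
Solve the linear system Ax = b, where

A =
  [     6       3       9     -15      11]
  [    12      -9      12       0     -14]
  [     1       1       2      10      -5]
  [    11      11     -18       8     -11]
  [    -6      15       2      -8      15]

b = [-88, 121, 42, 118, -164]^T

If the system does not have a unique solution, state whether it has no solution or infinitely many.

Row-reduce the augmented matrix:
R1 ← R1 / (6).
R2 ← R2 − 12·R1.
R3 ← R3 − 1·R1.
R4 ← R4 − 11·R1.
R5 ← R5 + 6·R1.
R2 ← R2 / (-15).
R1 ← R1 − 1/2·R2.
R3 ← R3 − 1/2·R2.
R4 ← R4 − 11/2·R2.
R5 ← R5 − 18·R2.
R3 ← R3 / (3/10).
R1 ← R1 − 13/10·R3.
R2 ← R2 − 2/5·R3.
R4 ← R4 + 367/10·R3.
R5 ← R5 − 19/5·R3.
R4 ← R4 / (1698).
R1 ← R1 + 60·R4.
R2 ← R2 + 20·R4.
R3 ← R3 − 45·R4.
R5 ← R5 + 158·R4.
R5 ← R5 / (-84187/7641).
R1 ← R1 + 721/849·R5.
R2 ← R2 − 7742/7641·R5.
R3 ← R3 − 1127/2547·R5.
R4 ← R4 + 4622/7641·R5.
Reading off the reduced rows gives x_1 = 4, x_2 = -3, x_3 = -2, x_4 = 2, x_5 = -5.

x_1 = 4, x_2 = -3, x_3 = -2, x_4 = 2, x_5 = -5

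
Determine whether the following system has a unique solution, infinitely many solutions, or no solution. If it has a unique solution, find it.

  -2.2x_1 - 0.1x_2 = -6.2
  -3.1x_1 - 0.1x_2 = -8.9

Row-reduce the augmented matrix:
R1 ← R1 / (-11/5).
R2 ← R2 + 31/10·R1.
R2 ← R2 / (9/220).
R1 ← R1 − 1/22·R2.
Reading off the reduced rows gives x_1 = 3, x_2 = -4.

x_1 = 3, x_2 = -4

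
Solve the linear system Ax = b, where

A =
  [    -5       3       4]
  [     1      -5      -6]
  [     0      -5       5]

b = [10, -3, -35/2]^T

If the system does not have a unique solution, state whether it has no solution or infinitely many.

Row-reduce the augmented matrix:
R1 ← R1 / (-5).
R2 ← R2 − 1·R1.
R2 ← R2 / (-22/5).
R1 ← R1 + 3/5·R2.
R3 ← R3 + 5·R2.
R3 ← R3 / (120/11).
R1 ← R1 + 1/11·R3.
R2 ← R2 − 13/11·R3.
Reading off the reduced rows gives x_1 = -2, x_2 = 2, x_3 = -3/2.

x_1 = -2, x_2 = 2, x_3 = -3/2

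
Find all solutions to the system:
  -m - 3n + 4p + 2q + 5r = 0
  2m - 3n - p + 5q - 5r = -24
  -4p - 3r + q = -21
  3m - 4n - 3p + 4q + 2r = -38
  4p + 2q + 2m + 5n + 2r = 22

Row-reduce the augmented matrix:
R1 ← R1 / (-1).
R2 ← R2 − 2·R1.
R4 ← R4 − 3·R1.
R5 ← R5 − 2·R1.
R2 ← R2 / (-9).
R1 ← R1 − 3·R2.
R4 ← R4 + 13·R2.
R5 ← R5 + 1·R2.
R3 ← R3 / (-4).
R1 ← R1 + 5/3·R3.
R2 ← R2 + 7/9·R3.
R4 ← R4 + 10/9·R3.
R5 ← R5 − 101/9·R3.
R4 ← R4 / (-59/18).
R1 ← R1 − 7/12·R4.
R2 ← R2 + 43/36·R4.
R3 ← R3 + 1/4·R4.
R5 ← R5 − 281/36·R4.
R5 ← R5 / (3339/118).
R1 ← R1 + 23/118·R5.
R2 ← R2 + 453/118·R5.
R3 ← R3 + 7/118·R5.
R4 ← R4 + 191/59·R5.
Reading off the reduced rows gives m = 1, n = 2, p = 5, q = -4, r = -1.

m = 1, n = 2, p = 5, q = -4, r = -1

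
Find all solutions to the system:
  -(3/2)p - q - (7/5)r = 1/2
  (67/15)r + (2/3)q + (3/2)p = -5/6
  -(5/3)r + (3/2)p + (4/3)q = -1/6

infinitely many solutions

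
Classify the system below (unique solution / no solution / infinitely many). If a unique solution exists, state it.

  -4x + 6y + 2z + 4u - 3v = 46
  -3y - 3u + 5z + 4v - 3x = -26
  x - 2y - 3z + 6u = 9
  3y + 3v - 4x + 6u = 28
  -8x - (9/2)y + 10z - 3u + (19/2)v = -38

infinitely many solutions

Row-reduce:
R1 ← R1 / (-4).
R2 ← R2 + 3·R1.
R3 ← R3 − 1·R1.
R4 ← R4 + 4·R1.
R5 ← R5 + 8·R1.
R2 ← R2 / (-15/2).
R1 ← R1 + 3/2·R2.
R3 ← R3 + 1/2·R2.
R4 ← R4 + 3·R2.
R5 ← R5 + 33/2·R2.
R3 ← R3 / (-41/15).
R1 ← R1 + 6/5·R3.
R2 ← R2 + 7/15·R3.
R4 ← R4 + 17/5·R3.
R5 ← R5 + 17/10·R3.
R4 ← R4 / (-197/41).
R1 ← R1 + 125/41·R4.
R2 ← R2 + 19/41·R4.
R3 ← R3 + 111/41·R4.
R5 ← R5 + 197/82·R4.
Rank is 4 with 5 unknowns, leaving v free.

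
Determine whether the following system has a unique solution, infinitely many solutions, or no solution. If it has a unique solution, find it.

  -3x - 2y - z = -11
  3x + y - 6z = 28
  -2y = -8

Row-reduce the augmented matrix:
R1 ← R1 / (-3).
R2 ← R2 − 3·R1.
R2 ← R2 / (-1).
R1 ← R1 − 2/3·R2.
R3 ← R3 + 2·R2.
R3 ← R3 / (14).
R1 ← R1 + 13/3·R3.
R2 ← R2 − 7·R3.
Reading off the reduced rows gives x = 2, y = 4, z = -3.

x = 2, y = 4, z = -3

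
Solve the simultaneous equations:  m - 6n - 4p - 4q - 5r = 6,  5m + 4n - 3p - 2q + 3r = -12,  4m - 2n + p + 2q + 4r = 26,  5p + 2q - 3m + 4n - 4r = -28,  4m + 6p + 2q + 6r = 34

m = 0, n = -5, p = 2, q = -1, r = 4

Row-reduce the augmented matrix:
R2 ← R2 − 5·R1.
R3 ← R3 − 4·R1.
R4 ← R4 + 3·R1.
R5 ← R5 − 4·R1.
R2 ← R2 / (34).
R1 ← R1 + 6·R2.
R3 ← R3 − 22·R2.
R4 ← R4 + 14·R2.
R5 ← R5 − 24·R2.
R3 ← R3 / (6).
R1 ← R1 + 1·R3.
R2 ← R2 − 1/2·R3.
R5 ← R5 − 10·R3.
R4 ← R4 / (-44/17).
R1 ← R1 − 4/17·R4.
R3 ← R3 − 18/17·R4.
R5 ← R5 + 90/17·R4.
R5 ← R5 / (773/66).
R1 ← R1 − 8/33·R5.
R2 ← R2 − 1/3·R5.
R3 ← R3 + 137/66·R5.
R4 ← R4 − 127/44·R5.
Reading off the reduced rows gives m = 0, n = -5, p = 2, q = -1, r = 4.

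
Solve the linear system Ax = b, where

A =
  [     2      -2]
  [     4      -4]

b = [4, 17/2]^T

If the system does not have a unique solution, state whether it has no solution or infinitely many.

Row-reduce:
R1 ← R1 / (2).
R2 ← R2 − 4·R1.
Row 2 reduces to 0 = 1/2, a contradiction. The system is inconsistent.

no solution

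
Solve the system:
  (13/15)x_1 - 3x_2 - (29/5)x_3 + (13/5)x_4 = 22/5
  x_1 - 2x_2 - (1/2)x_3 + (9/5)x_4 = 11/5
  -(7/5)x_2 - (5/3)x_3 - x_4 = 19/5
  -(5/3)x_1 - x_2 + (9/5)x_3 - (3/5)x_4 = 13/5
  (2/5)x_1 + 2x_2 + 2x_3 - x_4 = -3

Row-reduce:
R1 ← R1 / (13/15).
R2 ← R2 − 1·R1.
R4 ← R4 + 5/3·R1.
R5 ← R5 − 2/5·R1.
R2 ← R2 / (19/13).
R1 ← R1 + 45/13·R2.
R3 ← R3 + 7/5·R2.
R4 ← R4 + 88/13·R2.
R5 ← R5 − 44/13·R2.
R3 ← R3 / (2431/570).
R1 ← R1 − 303/38·R3.
R2 ← R2 − 161/38·R3.
R4 ← R4 − 1836/95·R3.
R5 ← R5 + 918/95·R3.
R4 ← R4 / (30682/3575).
R1 ← R1 − 50766/12155·R4.
R2 ← R2 − 3195/2431·R4.
R3 ← R3 + 6126/12155·R4.
R5 ← R5 + 15341/3575·R4.
Row 5 reduces to 0 = 1/2, a contradiction. The system is inconsistent.

no solution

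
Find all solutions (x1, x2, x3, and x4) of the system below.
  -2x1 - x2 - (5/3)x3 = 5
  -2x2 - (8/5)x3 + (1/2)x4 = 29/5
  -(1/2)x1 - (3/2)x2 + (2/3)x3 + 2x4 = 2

infinitely many solutions

Row-reduce:
R1 ← R1 / (-2).
R3 ← R3 + 1/2·R1.
R2 ← R2 / (-2).
R1 ← R1 − 1/2·R2.
R3 ← R3 + 5/4·R2.
R3 ← R3 / (25/12).
R1 ← R1 − 13/30·R3.
R2 ← R2 − 4/5·R3.
Rank is 3 with 4 unknowns, leaving x4 free.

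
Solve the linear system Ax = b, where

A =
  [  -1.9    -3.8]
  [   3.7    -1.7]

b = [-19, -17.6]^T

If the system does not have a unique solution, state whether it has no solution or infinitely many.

x_1 = -2, x_2 = 6

Row-reduce the augmented matrix:
R1 ← R1 / (-19/10).
R2 ← R2 − 37/10·R1.
R2 ← R2 / (-91/10).
R1 ← R1 − 2·R2.
Reading off the reduced rows gives x_1 = -2, x_2 = 6.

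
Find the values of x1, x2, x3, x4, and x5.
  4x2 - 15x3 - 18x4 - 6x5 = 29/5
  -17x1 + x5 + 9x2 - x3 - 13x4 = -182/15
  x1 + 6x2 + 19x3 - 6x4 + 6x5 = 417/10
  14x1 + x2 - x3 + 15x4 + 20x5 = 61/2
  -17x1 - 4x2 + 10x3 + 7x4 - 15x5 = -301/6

x1 = 5/2, x2 = 5/2, x3 = 1, x4 = -2/3, x5 = 1/5

Row-reduce the augmented matrix:
Swap R1 and R2.
R1 ← R1 / (-17).
R3 ← R3 − 1·R1.
R4 ← R4 − 14·R1.
R5 ← R5 + 17·R1.
R2 ← R2 / (4).
R1 ← R1 + 9/17·R2.
R3 ← R3 − 111/17·R2.
R4 ← R4 − 143/17·R2.
R5 ← R5 + 13·R2.
R3 ← R3 / (2953/68).
R1 ← R1 + 131/68·R3.
R2 ← R2 + 15/4·R3.
R4 ← R4 − 2021/68·R3.
R5 ← R5 + 151/4·R3.
R4 ← R4 / (78750/2953).
R1 ← R1 + 1814/2953·R4.
R2 ← R2 + 7521/2953·R4.
R3 ← R3 − 1538/2953·R4.
R5 ← R5 + 55631/2953·R4.
R5 ← R5 / (-453599/78750).
R1 ← R1 − 14597/39375·R5.
R2 ← R2 − 53197/26250·R5.
R3 ← R3 + 2999/39375·R5.
R4 ← R4 − 66713/78750·R5.
Reading off the reduced rows gives x1 = 5/2, x2 = 5/2, x3 = 1, x4 = -2/3, x5 = 1/5.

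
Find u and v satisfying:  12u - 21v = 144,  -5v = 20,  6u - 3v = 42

Row-reduce the augmented matrix:
R1 ← R1 / (12).
R3 ← R3 − 6·R1.
R2 ← R2 / (-5).
R1 ← R1 + 7/4·R2.
R3 ← R3 − 15/2·R2.
R3 reduces to 0 = 0, so the extra equation is consistent.
Reading off the reduced rows gives u = 5, v = -4.

u = 5, v = -4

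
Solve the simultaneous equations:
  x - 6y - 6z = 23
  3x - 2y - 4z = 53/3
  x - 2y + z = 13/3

x = 5/2, y = -7/4, z = -5/3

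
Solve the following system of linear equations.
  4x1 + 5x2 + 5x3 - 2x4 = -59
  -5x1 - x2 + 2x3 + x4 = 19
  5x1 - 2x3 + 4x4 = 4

Row-reduce:
R1 ← R1 / (4).
R2 ← R2 + 5·R1.
R3 ← R3 − 5·R1.
R2 ← R2 / (21/4).
R1 ← R1 − 5/4·R2.
R3 ← R3 + 25/4·R2.
R3 ← R3 / (11/7).
R1 ← R1 + 5/7·R3.
R2 ← R2 − 11/7·R3.
Rank is 3 with 4 unknowns, leaving x4 free.

infinitely many solutions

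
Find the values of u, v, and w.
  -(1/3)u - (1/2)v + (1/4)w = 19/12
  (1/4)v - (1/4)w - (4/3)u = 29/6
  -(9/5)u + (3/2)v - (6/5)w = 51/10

u = -4, v = 1, w = 3

Row-reduce the augmented matrix:
R1 ← R1 / (-1/3).
R2 ← R2 + 4/3·R1.
R3 ← R3 + 9/5·R1.
R2 ← R2 / (9/4).
R1 ← R1 − 3/2·R2.
R3 ← R3 − 21/5·R2.
R3 ← R3 / (-13/60).
R1 ← R1 − 1/12·R3.
R2 ← R2 + 5/9·R3.
Reading off the reduced rows gives u = -4, v = 1, w = 3.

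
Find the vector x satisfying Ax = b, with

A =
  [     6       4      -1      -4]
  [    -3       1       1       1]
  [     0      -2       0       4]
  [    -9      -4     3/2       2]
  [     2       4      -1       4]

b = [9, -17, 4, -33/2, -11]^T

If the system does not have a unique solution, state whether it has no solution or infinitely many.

no solution

Row-reduce:
R1 ← R1 / (6).
R2 ← R2 + 3·R1.
R4 ← R4 + 9·R1.
R5 ← R5 − 2·R1.
R2 ← R2 / (3).
R1 ← R1 − 2/3·R2.
R3 ← R3 + 2·R2.
R4 ← R4 − 2·R2.
R5 ← R5 − 8/3·R2.
R3 ← R3 / (1/3).
R1 ← R1 + 5/18·R3.
R2 ← R2 − 1/6·R3.
R4 ← R4 + 1/3·R3.
R5 ← R5 + 10/9·R3.
Swap R4 and R5.
R4 ← R4 / (52/3).
R1 ← R1 − 7/3·R4.
R2 ← R2 + 2·R4.
R3 ← R3 − 10·R4.
Row 5 reduces to 0 = 1, a contradiction. The system is inconsistent.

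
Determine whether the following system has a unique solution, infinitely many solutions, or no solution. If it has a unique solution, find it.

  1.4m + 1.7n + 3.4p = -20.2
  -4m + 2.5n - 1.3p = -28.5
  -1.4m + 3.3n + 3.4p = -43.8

m = 5, n = -6, p = -5

Row-reduce the augmented matrix:
R1 ← R1 / (7/5).
R2 ← R2 + 4·R1.
R3 ← R3 + 7/5·R1.
R2 ← R2 / (103/14).
R1 ← R1 − 17/14·R2.
R3 ← R3 − 5·R2.
R3 ← R3 / (557/515).
R1 ← R1 − 1071/1030·R3.
R2 ← R2 − 589/515·R3.
Reading off the reduced rows gives m = 5, n = -6, p = -5.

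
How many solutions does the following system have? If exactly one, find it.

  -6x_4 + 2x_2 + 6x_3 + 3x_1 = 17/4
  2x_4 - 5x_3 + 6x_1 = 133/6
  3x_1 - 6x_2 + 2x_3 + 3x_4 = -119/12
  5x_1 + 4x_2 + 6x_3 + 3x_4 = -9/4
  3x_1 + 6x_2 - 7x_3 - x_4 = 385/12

Row-reduce the augmented matrix:
R1 ← R1 / (3).
R2 ← R2 − 6·R1.
R3 ← R3 − 3·R1.
R4 ← R4 − 5·R1.
R5 ← R5 − 3·R1.
R2 ← R2 / (-4).
R1 ← R1 − 2/3·R2.
R3 ← R3 + 8·R2.
R4 ← R4 − 2/3·R2.
R5 ← R5 − 4·R2.
R3 ← R3 / (30).
R1 ← R1 + 5/6·R3.
R2 ← R2 − 17/4·R3.
R4 ← R4 + 41/6·R3.
R5 ← R5 + 30·R3.
R4 ← R4 / (1981/180).
R1 ← R1 + 7/36·R4.
R2 ← R2 + 97/120·R4.
R3 ← R3 + 19/30·R4.
R5 reduces to 0 = 0, so the extra equation is consistent.
Reading off the reduced rows gives x_1 = 9/4, x_2 = 5/4, x_3 = -7/3, x_4 = -3/2.

x_1 = 9/4, x_2 = 5/4, x_3 = -7/3, x_4 = -3/2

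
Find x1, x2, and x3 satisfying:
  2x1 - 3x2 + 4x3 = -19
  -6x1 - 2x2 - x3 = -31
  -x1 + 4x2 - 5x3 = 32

x1 = 5, x2 = 3, x3 = -5

Row-reduce the augmented matrix:
R1 ← R1 / (2).
R2 ← R2 + 6·R1.
R3 ← R3 + 1·R1.
R2 ← R2 / (-11).
R1 ← R1 + 3/2·R2.
R3 ← R3 − 5/2·R2.
R3 ← R3 / (-1/2).
R1 ← R1 − 1/2·R3.
R2 ← R2 + 1·R3.
Reading off the reduced rows gives x1 = 5, x2 = 3, x3 = -5.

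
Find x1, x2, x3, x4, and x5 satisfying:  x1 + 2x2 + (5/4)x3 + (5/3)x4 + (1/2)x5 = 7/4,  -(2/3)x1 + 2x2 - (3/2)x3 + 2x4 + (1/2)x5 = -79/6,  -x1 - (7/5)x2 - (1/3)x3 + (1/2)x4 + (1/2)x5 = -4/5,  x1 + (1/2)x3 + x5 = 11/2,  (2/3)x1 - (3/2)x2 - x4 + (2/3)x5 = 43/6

x1 = 4, x2 = -3, x3 = 3, x4 = 0, x5 = 0

Row-reduce the augmented matrix:
R2 ← R2 + 2/3·R1.
R3 ← R3 + 1·R1.
R4 ← R4 − 1·R1.
R5 ← R5 − 2/3·R1.
R2 ← R2 / (10/3).
R1 ← R1 − 2·R2.
R3 ← R3 − 3/5·R2.
R4 ← R4 + 2·R2.
R5 ← R5 + 17/6·R2.
R3 ← R3 / (311/300).
R1 ← R1 − 33/20·R3.
R2 ← R2 + 1/5·R3.
R4 ← R4 + 23/20·R3.
R5 ← R5 + 7/5·R3.
R4 ← R4 / (1233/622).
R1 ← R1 + 1715/622·R4.
R2 ← R2 − 1160/933·R4.
R3 ← R3 − 482/311·R4.
R5 ← R5 − 2522/933·R4.
R5 ← R5 / (-13607/29592).
R1 ← R1 − 1664/1233·R5.
R2 ← R2 + 11905/14796·R5.
R3 ← R3 + 862/1233·R5.
R4 ← R4 − 2417/2466·R5.
Reading off the reduced rows gives x1 = 4, x2 = -3, x3 = 3, x4 = 0, x5 = 0.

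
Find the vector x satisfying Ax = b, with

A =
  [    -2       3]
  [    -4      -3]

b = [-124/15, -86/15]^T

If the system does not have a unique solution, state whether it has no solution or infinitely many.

x_1 = 7/3, x_2 = -6/5

Row-reduce the augmented matrix:
R1 ← R1 / (-2).
R2 ← R2 + 4·R1.
R2 ← R2 / (-9).
R1 ← R1 + 3/2·R2.
Reading off the reduced rows gives x_1 = 7/3, x_2 = -6/5.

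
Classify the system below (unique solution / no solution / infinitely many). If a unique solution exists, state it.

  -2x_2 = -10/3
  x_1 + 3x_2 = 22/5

Row-reduce the augmented matrix:
Swap R1 and R2.
R2 ← R2 / (-2).
R1 ← R1 − 3·R2.
Reading off the reduced rows gives x_1 = -3/5, x_2 = 5/3.

x_1 = -3/5, x_2 = 5/3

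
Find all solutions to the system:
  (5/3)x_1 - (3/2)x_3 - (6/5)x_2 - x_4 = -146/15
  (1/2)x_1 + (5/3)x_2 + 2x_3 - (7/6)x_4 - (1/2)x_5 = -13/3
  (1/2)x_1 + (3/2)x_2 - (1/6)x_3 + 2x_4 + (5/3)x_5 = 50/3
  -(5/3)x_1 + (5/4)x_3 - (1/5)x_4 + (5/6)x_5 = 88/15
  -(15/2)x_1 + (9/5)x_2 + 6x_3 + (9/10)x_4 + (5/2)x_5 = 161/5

infinitely many solutions

Row-reduce:
R1 ← R1 / (5/3).
R2 ← R2 − 1/2·R1.
R3 ← R3 − 1/2·R1.
R4 ← R4 + 5/3·R1.
R5 ← R5 + 15/2·R1.
R2 ← R2 / (152/75).
R1 ← R1 + 18/25·R2.
R3 ← R3 − 93/50·R2.
R4 ← R4 + 6/5·R2.
R5 ← R5 + 18/5·R2.
R3 ← R3 / (-7169/3648).
R1 ← R1 + 9/304·R3.
R2 ← R2 − 735/608·R3.
R4 ← R4 − 365/304·R3.
R5 ← R5 − 1095/304·R3.
R4 ← R4 / (6381/35845).
R1 ← R1 + 6843/7169·R4.
R2 ← R2 − 10585/7169·R4.
R3 ← R3 + 11292/7169·R4.
R5 ← R5 − 19143/35845·R4.
Rank is 4 with 5 unknowns, leaving x_5 free.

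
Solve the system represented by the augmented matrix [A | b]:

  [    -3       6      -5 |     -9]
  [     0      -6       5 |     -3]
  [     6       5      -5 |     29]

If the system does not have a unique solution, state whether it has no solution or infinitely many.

x_1 = 4, x_2 = -2, x_3 = -3

Row-reduce the augmented matrix:
R1 ← R1 / (-3).
R3 ← R3 − 6·R1.
R2 ← R2 / (-6).
R1 ← R1 + 2·R2.
R3 ← R3 − 17·R2.
R3 ← R3 / (-5/6).
R2 ← R2 + 5/6·R3.
Reading off the reduced rows gives x_1 = 4, x_2 = -2, x_3 = -3.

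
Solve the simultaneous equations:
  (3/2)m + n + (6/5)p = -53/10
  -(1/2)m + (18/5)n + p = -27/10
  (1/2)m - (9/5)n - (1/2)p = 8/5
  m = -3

no solution

Row-reduce:
R1 ← R1 / (3/2).
R2 ← R2 + 1/2·R1.
R3 ← R3 − 1/2·R1.
R4 ← R4 − 1·R1.
R2 ← R2 / (59/15).
R1 ← R1 − 2/3·R2.
R3 ← R3 + 32/15·R2.
R4 ← R4 + 2/3·R2.
R3 ← R3 / (-83/590).
R1 ← R1 − 166/295·R3.
R2 ← R2 − 21/59·R3.
R4 ← R4 + 166/295·R3.
Row 4 reduces to 0 = -4, a contradiction. The system is inconsistent.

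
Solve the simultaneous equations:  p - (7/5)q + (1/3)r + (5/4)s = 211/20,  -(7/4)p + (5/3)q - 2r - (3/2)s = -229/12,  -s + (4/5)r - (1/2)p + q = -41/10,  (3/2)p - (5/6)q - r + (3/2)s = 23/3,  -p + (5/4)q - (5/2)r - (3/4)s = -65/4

Row-reduce:
R2 ← R2 + 7/4·R1.
R3 ← R3 + 1/2·R1.
R4 ← R4 − 3/2·R1.
R5 ← R5 + 1·R1.
R2 ← R2 / (-47/60).
R1 ← R1 + 7/5·R2.
R3 ← R3 − 3/10·R2.
R4 ← R4 − 19/15·R2.
R5 ← R5 + 3/20·R2.
R3 ← R3 / (299/705).
R1 ← R1 − 404/141·R3.
R2 ← R2 − 85/47·R3.
R4 ← R4 + 1069/282·R3.
R5 ← R5 + 1069/564·R3.
R4 ← R4 / (-313/1196).
R1 ← R1 − 232/299·R4.
R2 ← R2 + 120/299·R4.
R3 ← R3 + 315/1196·R4.
R5 ← R5 + 313/2392·R4.
Row 5 reduces to 0 = -1, a contradiction. The system is inconsistent.

no solution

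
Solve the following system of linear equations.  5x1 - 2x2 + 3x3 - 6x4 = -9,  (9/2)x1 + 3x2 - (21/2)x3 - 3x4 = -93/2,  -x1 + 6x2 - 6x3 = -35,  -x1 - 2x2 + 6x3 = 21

Row-reduce:
R1 ← R1 / (5).
R2 ← R2 − 9/2·R1.
R3 ← R3 + 1·R1.
R4 ← R4 + 1·R1.
R2 ← R2 / (24/5).
R1 ← R1 + 2/5·R2.
R3 ← R3 − 28/5·R2.
R4 ← R4 + 12/5·R2.
R3 ← R3 / (10).
R1 ← R1 + 1/2·R3.
R2 ← R2 + 11/4·R3.
Rank is 3 with 4 unknowns, leaving x4 free.

infinitely many solutions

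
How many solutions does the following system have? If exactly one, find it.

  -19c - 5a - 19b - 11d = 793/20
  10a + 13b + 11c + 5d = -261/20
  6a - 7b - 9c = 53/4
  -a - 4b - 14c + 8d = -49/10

a = 4/5, b = 2/5, c = -5/4, d = -5/2

Row-reduce the augmented matrix:
R1 ← R1 / (-5).
R2 ← R2 − 10·R1.
R3 ← R3 − 6·R1.
R4 ← R4 + 1·R1.
R2 ← R2 / (-25).
R1 ← R1 − 19/5·R2.
R3 ← R3 + 149/5·R2.
R4 ← R4 + 1/5·R2.
R3 ← R3 / (48/125).
R1 ← R1 + 38/125·R3.
R2 ← R2 − 27/25·R3.
R4 ← R4 + 1248/125·R3.
R4 ← R4 / (194).
R1 ← R1 − 125/24·R4.
R2 ← R2 + 307/16·R4.
R3 ← R3 − 883/48·R4.
Reading off the reduced rows gives a = 4/5, b = 2/5, c = -5/4, d = -5/2.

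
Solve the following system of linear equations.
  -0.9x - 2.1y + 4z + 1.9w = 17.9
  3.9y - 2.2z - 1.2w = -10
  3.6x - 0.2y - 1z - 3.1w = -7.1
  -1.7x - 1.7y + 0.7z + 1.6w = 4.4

x = 0, y = 0, z = 4, w = 1

Row-reduce the augmented matrix:
R1 ← R1 / (-9/10).
R3 ← R3 − 18/5·R1.
R4 ← R4 + 17/10·R1.
R2 ← R2 / (39/10).
R1 ← R1 − 7/3·R2.
R3 ← R3 + 43/5·R2.
R4 ← R4 − 34/15·R2.
R3 ← R3 / (1979/195).
R1 ← R1 + 122/39·R3.
R2 ← R2 + 22/39·R3.
R4 ← R4 + 145/26·R3.
R4 ← R4 / (-97151/356220).
R1 ← R1 + 14636/17811·R4.
R2 ← R2 + 405/1979·R4.
R3 ← R3 − 723/3958·R4.
Reading off the reduced rows gives x = 0, y = 0, z = 4, w = 1.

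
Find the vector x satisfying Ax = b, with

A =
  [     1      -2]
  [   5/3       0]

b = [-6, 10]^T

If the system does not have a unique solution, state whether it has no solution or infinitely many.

Row-reduce the augmented matrix:
R2 ← R2 − 5/3·R1.
R2 ← R2 / (10/3).
R1 ← R1 + 2·R2.
Reading off the reduced rows gives x_1 = 6, x_2 = 6.

x_1 = 6, x_2 = 6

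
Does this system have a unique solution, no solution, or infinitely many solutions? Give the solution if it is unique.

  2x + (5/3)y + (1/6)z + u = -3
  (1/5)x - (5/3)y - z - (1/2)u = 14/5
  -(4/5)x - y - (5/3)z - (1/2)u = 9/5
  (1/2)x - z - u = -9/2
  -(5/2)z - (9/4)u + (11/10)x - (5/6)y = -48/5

no solution

Row-reduce:
R1 ← R1 / (2).
R2 ← R2 − 1/5·R1.
R3 ← R3 + 4/5·R1.
R4 ← R4 − 1/2·R1.
R5 ← R5 − 11/10·R1.
R2 ← R2 / (-11/6).
R1 ← R1 − 5/6·R2.
R3 ← R3 + 1/3·R2.
R4 ← R4 + 5/12·R2.
R5 ← R5 + 7/4·R2.
R3 ← R3 / (-467/330).
R1 ← R1 + 25/66·R3.
R2 ← R2 − 61/110·R3.
R4 ← R4 + 107/132·R3.
R5 ← R5 + 107/66·R3.
R4 ← R4 / (-1045/934).
R1 ← R1 − 105/467·R4.
R2 ← R2 − 309/934·R4.
R3 ← R3 + 3/467·R4.
R5 ← R5 + 1045/467·R4.
Row 5 reduces to 0 = -2, a contradiction. The system is inconsistent.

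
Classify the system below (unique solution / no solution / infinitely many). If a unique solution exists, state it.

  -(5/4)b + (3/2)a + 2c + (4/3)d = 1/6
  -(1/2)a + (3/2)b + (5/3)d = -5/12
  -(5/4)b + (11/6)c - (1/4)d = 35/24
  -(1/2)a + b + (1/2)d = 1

Row-reduce the augmented matrix:
R1 ← R1 / (3/2).
R2 ← R2 + 1/2·R1.
R4 ← R4 + 1/2·R1.
R2 ← R2 / (13/12).
R1 ← R1 + 5/6·R2.
R3 ← R3 + 5/4·R2.
R4 ← R4 − 7/12·R2.
R3 ← R3 / (203/78).
R1 ← R1 − 24/13·R3.
R2 ← R2 − 8/13·R3.
R4 ← R4 − 4/13·R3.
R4 ← R4 / (-183/406).
R1 ← R1 − 586/609·R4.
R2 ← R2 − 872/609·R4.
R3 ← R3 − 341/406·R4.
Reading off the reduced rows gives a = 3/2, b = 3, c = 5/2, d = -5/2.

a = 3/2, b = 3, c = 5/2, d = -5/2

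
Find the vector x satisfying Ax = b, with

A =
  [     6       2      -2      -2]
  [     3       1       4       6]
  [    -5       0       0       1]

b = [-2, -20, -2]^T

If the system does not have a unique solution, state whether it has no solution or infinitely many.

Row-reduce:
R1 ← R1 / (6).
R2 ← R2 − 3·R1.
R3 ← R3 + 5·R1.
Swap R2 and R3.
R2 ← R2 / (5/3).
R1 ← R1 − 1/3·R2.
R3 ← R3 / (5).
R2 ← R2 + 1·R3.
Rank is 3 with 4 unknowns, leaving x_4 free.

infinitely many solutions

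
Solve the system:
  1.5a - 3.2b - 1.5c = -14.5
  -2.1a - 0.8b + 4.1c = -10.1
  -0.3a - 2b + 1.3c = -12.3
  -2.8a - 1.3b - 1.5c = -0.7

a = -1, b = 5, c = -2

Row-reduce the augmented matrix:
R1 ← R1 / (3/2).
R2 ← R2 + 21/10·R1.
R3 ← R3 + 3/10·R1.
R4 ← R4 + 14/5·R1.
R2 ← R2 / (-132/25).
R1 ← R1 + 32/15·R2.
R3 ← R3 + 66/25·R2.
R4 ← R4 + 1091/150·R2.
Swap R3 and R4.
R3 ← R3 / (-13969/1980).
R1 ← R1 + 179/99·R3.
R2 ← R2 + 25/66·R3.
R4 reduces to 0 = 0, so the extra equation is consistent.
Reading off the reduced rows gives a = -1, b = 5, c = -2.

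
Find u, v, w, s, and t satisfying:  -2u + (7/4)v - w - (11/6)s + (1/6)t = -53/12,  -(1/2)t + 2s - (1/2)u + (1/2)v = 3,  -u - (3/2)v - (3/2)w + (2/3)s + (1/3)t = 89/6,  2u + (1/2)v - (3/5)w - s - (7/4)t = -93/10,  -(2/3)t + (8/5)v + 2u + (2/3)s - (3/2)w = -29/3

u = -3, v = -5, w = -2, s = 2, t = 0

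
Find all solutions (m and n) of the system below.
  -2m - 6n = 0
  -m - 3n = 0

infinitely many solutions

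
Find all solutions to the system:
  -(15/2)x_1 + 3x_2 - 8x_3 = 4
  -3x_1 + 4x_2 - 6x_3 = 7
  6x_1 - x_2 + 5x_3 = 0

Row-reduce:
R1 ← R1 / (-15/2).
R2 ← R2 + 3·R1.
R3 ← R3 − 6·R1.
R2 ← R2 / (14/5).
R1 ← R1 + 2/5·R2.
R3 ← R3 − 7/5·R2.
Row 3 reduces to 0 = 1/2, a contradiction. The system is inconsistent.

no solution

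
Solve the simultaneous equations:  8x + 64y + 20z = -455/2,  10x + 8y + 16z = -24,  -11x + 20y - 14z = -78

no solution

Row-reduce:
R1 ← R1 / (8).
R2 ← R2 − 10·R1.
R3 ← R3 + 11·R1.
R2 ← R2 / (-72).
R1 ← R1 − 8·R2.
R3 ← R3 − 108·R2.
Row 3 reduces to 0 = -1/4, a contradiction. The system is inconsistent.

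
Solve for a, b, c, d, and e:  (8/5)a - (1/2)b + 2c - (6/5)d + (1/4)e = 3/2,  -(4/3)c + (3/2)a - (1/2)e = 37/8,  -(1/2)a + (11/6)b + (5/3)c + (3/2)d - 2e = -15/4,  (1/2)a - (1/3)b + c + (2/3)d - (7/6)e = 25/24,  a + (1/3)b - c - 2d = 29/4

Row-reduce the augmented matrix:
R1 ← R1 / (8/5).
R2 ← R2 − 3/2·R1.
R3 ← R3 + 1/2·R1.
R4 ← R4 − 1/2·R1.
R5 ← R5 − 1·R1.
R2 ← R2 / (15/32).
R1 ← R1 + 5/16·R2.
R3 ← R3 − 161/96·R2.
R4 ← R4 + 17/96·R2.
R5 ← R5 − 31/48·R2.
R3 ← R3 / (1859/135).
R1 ← R1 + 8/9·R3.
R2 ← R2 + 308/45·R3.
R4 ← R4 + 113/135·R3.
R5 ← R5 − 293/135·R3.
R4 ← R4 / (14393/11154).
R1 ← R1 + 348/1859·R4.
R2 ← R2 − 162/169·R4.
R3 ← R3 + 783/3718·R4.
R5 ← R5 + 8711/3718·R4.
R5 ← R5 / (-27946/14393).
R1 ← R1 + 7231/14393·R5.
R2 ← R2 + 3369/28786·R5.
R3 ← R3 + 5475/28786·R5.
R4 ← R4 + 33001/28786·R5.
Reading off the reduced rows gives a = 3/4, b = -3/2, c = -3/2, d = -11/4, e = -3.

a = 3/4, b = -3/2, c = -3/2, d = -11/4, e = -3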